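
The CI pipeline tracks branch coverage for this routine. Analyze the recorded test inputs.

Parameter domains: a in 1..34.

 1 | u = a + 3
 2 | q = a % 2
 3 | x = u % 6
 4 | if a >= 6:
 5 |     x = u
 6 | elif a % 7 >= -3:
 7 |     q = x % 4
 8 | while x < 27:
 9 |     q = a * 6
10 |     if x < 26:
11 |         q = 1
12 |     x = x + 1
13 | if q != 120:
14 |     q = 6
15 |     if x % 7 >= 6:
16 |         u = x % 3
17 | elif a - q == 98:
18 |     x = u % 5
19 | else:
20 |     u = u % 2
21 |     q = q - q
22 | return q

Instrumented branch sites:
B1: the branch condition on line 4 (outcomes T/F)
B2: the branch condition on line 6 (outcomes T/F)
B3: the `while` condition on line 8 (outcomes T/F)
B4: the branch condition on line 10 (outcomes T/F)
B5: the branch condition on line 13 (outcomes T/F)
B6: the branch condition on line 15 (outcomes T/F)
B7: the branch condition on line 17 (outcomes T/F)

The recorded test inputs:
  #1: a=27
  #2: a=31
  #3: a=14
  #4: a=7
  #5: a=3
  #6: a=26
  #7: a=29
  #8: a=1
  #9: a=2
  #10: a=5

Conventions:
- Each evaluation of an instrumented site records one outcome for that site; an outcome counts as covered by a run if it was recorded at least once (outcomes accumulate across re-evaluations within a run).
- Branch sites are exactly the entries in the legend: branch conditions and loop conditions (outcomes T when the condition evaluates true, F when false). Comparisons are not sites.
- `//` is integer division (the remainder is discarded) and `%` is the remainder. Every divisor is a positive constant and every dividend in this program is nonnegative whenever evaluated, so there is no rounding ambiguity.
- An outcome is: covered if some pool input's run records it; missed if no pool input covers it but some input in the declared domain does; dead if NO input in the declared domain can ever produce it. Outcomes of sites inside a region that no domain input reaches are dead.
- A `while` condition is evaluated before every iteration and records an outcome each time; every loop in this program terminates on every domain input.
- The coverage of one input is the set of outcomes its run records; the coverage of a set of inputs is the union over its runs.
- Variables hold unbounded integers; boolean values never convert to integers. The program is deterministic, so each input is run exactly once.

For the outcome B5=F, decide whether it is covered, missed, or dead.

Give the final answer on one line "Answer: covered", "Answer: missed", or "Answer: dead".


no pool input records B5=F
but domain input (a=20) does record it -> reachable, so missed
Answer: missed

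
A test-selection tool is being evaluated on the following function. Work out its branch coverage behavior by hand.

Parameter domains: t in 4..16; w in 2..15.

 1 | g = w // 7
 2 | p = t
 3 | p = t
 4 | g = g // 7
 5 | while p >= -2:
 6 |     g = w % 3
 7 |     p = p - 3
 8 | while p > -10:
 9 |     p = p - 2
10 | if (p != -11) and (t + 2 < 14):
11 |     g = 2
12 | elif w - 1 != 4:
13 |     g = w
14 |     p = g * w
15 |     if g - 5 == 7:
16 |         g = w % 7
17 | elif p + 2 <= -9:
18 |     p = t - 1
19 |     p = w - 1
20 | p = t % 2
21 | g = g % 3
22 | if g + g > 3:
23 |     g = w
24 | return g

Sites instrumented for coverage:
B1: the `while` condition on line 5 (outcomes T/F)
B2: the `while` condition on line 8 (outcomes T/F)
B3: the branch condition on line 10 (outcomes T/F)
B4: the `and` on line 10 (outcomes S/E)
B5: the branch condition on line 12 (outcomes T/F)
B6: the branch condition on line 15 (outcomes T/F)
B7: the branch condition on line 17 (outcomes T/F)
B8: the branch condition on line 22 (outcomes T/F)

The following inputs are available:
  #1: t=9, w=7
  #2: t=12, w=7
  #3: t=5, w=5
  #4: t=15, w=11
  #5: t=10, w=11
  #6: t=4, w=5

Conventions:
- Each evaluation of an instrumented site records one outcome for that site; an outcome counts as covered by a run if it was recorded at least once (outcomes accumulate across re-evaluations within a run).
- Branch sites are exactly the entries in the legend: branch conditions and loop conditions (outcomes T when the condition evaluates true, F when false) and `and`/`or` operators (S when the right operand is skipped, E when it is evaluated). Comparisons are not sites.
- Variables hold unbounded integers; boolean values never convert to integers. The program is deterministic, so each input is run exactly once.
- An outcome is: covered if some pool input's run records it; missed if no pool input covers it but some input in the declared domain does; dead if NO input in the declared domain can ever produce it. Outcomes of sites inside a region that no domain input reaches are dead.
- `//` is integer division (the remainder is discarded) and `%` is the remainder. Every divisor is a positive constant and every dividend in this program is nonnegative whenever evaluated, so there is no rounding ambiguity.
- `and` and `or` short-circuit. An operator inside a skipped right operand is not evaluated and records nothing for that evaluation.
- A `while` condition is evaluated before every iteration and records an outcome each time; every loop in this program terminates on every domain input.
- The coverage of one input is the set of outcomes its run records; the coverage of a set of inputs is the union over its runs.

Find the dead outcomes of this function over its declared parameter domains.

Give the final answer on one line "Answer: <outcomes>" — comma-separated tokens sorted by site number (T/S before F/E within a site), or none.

exhaustive pass over the 182-input domain:
  reachable outcomes have witnesses, e.g. B1=T (e.g. t=4, w=2), B1=F (e.g. t=4, w=2), B2=T (e.g. t=4, w=2), B2=F (e.g. t=4, w=2)

Answer: none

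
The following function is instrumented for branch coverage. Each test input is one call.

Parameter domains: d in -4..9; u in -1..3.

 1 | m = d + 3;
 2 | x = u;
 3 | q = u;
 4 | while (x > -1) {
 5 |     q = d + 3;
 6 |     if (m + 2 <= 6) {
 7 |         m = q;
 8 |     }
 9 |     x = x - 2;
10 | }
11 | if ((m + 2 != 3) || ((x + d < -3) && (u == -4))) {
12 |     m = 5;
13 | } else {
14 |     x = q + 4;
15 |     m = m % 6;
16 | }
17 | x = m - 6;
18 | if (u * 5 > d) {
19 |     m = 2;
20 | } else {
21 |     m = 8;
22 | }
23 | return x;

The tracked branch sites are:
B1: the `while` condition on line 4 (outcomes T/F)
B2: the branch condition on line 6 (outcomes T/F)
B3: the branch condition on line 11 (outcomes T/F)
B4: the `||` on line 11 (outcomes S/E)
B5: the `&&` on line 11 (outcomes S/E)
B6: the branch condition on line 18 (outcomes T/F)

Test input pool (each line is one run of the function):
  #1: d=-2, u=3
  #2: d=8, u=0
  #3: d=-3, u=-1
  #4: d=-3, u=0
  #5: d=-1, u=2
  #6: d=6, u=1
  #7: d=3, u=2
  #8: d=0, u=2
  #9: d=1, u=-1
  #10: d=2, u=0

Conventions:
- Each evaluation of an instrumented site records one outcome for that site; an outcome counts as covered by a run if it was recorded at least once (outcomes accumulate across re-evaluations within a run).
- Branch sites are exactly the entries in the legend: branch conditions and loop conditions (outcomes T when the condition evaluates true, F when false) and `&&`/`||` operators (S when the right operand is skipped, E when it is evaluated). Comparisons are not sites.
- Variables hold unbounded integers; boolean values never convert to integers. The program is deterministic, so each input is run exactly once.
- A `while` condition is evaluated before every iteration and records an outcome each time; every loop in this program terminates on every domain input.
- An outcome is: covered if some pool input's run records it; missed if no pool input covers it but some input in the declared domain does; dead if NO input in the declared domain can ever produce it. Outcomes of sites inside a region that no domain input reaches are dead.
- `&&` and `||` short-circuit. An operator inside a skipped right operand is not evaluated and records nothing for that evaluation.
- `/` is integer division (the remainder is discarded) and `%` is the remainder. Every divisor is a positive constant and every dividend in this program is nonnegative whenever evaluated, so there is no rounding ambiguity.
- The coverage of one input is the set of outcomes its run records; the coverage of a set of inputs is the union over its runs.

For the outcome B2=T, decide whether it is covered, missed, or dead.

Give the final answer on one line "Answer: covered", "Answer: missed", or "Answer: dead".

B2=T is recorded by pool input(s) 1, 4, 5, 8 -> covered

Answer: covered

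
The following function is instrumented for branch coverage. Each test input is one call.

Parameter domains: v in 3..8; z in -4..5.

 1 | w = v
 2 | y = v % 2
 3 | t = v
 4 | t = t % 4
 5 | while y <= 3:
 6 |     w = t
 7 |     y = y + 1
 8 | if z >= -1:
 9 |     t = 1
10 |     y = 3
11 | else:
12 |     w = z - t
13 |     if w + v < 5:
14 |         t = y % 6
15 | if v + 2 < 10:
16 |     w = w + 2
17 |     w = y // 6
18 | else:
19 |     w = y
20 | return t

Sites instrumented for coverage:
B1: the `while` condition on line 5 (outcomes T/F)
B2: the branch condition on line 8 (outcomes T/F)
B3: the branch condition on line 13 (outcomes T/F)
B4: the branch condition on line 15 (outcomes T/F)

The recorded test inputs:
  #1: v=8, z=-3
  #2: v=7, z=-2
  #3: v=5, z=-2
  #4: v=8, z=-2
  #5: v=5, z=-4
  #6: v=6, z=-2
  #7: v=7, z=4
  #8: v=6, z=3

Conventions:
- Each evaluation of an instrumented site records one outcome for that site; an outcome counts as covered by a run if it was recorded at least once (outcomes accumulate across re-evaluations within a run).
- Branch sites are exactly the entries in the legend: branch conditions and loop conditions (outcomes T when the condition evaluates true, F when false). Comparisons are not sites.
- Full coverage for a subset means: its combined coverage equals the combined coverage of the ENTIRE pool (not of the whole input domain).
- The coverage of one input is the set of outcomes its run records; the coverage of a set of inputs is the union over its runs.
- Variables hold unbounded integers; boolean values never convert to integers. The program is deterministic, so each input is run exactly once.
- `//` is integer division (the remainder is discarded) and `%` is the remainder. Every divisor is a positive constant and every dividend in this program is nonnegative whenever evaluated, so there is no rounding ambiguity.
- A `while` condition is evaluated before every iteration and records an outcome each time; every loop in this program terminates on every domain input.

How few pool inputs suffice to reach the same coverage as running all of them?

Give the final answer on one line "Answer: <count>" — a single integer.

input #1 (v=8, z=-3): covers B1=T, B1=F, B2=F, B3=F, B4=F
input #2 (v=7, z=-2): covers B1=T, B1=F, B2=F, B3=T, B4=T
input #3 (v=5, z=-2): covers B1=T, B1=F, B2=F, B3=T, B4=T
input #4 (v=8, z=-2): covers B1=T, B1=F, B2=F, B3=F, B4=F
input #5 (v=5, z=-4): covers B1=T, B1=F, B2=F, B3=T, B4=T
input #6 (v=6, z=-2): covers B1=T, B1=F, B2=F, B3=T, B4=T
input #7 (v=7, z=4): covers B1=T, B1=F, B2=T, B4=T
input #8 (v=6, z=3): covers B1=T, B1=F, B2=T, B4=T
together the pool reaches 8 outcomes: B1=T, B1=F, B2=T, B2=F, B3=T, B3=F, B4=T, B4=F
checked all size-1 subsets: none covers 8 outcomes (max 5/8)
checked all size-2 subsets: none covers 8 outcomes (max 7/8)
size 3: inputs {1, 2, 7} cover all 8 outcomes, and no lexicographically smaller subset of this size does

Answer: 3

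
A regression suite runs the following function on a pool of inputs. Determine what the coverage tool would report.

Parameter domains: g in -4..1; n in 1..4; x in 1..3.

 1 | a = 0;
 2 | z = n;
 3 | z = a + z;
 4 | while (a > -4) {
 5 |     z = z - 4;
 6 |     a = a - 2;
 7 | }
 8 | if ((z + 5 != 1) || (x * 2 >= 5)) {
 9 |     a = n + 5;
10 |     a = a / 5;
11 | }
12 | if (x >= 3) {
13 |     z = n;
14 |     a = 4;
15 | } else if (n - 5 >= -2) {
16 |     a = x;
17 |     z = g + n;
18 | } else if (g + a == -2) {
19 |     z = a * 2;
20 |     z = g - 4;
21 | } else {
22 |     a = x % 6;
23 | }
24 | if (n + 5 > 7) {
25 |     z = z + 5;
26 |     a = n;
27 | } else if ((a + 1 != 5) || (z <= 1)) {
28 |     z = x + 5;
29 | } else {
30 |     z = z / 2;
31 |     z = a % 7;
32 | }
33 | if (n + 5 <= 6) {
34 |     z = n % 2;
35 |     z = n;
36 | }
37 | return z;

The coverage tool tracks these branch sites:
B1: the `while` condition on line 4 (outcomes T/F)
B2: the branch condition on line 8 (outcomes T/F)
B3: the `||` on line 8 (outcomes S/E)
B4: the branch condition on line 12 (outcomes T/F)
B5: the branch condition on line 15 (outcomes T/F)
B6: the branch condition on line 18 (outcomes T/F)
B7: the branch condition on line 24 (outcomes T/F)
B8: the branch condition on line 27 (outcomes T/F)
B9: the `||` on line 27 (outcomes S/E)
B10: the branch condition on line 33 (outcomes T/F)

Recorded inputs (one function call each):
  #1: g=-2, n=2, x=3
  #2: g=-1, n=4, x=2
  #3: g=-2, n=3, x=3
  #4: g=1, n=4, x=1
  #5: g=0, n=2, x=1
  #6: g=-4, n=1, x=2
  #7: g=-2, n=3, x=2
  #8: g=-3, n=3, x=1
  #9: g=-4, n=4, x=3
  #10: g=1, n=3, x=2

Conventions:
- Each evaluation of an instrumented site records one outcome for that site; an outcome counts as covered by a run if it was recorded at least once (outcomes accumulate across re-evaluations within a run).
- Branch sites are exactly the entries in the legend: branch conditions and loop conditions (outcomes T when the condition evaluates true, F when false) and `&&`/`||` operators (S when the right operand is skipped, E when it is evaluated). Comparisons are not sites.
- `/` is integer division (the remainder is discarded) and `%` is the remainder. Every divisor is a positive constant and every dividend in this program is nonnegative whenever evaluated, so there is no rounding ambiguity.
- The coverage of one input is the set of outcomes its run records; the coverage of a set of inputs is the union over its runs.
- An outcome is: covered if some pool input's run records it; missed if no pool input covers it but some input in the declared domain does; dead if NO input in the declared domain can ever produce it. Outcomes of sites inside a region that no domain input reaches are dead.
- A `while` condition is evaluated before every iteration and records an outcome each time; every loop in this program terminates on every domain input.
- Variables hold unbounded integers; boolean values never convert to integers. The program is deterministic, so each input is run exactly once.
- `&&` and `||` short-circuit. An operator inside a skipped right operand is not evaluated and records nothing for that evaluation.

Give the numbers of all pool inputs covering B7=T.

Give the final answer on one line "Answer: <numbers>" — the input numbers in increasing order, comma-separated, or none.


input #1 (g=-2, n=2, x=3): does not record B7=T
input #2 (g=-1, n=4, x=2): records B7=T
input #3 (g=-2, n=3, x=3): records B7=T
input #4 (g=1, n=4, x=1): records B7=T
input #5 (g=0, n=2, x=1): does not record B7=T
input #6 (g=-4, n=1, x=2): does not record B7=T
input #7 (g=-2, n=3, x=2): records B7=T
input #8 (g=-3, n=3, x=1): records B7=T
input #9 (g=-4, n=4, x=3): records B7=T
input #10 (g=1, n=3, x=2): records B7=T
Answer: 2, 3, 4, 7, 8, 9, 10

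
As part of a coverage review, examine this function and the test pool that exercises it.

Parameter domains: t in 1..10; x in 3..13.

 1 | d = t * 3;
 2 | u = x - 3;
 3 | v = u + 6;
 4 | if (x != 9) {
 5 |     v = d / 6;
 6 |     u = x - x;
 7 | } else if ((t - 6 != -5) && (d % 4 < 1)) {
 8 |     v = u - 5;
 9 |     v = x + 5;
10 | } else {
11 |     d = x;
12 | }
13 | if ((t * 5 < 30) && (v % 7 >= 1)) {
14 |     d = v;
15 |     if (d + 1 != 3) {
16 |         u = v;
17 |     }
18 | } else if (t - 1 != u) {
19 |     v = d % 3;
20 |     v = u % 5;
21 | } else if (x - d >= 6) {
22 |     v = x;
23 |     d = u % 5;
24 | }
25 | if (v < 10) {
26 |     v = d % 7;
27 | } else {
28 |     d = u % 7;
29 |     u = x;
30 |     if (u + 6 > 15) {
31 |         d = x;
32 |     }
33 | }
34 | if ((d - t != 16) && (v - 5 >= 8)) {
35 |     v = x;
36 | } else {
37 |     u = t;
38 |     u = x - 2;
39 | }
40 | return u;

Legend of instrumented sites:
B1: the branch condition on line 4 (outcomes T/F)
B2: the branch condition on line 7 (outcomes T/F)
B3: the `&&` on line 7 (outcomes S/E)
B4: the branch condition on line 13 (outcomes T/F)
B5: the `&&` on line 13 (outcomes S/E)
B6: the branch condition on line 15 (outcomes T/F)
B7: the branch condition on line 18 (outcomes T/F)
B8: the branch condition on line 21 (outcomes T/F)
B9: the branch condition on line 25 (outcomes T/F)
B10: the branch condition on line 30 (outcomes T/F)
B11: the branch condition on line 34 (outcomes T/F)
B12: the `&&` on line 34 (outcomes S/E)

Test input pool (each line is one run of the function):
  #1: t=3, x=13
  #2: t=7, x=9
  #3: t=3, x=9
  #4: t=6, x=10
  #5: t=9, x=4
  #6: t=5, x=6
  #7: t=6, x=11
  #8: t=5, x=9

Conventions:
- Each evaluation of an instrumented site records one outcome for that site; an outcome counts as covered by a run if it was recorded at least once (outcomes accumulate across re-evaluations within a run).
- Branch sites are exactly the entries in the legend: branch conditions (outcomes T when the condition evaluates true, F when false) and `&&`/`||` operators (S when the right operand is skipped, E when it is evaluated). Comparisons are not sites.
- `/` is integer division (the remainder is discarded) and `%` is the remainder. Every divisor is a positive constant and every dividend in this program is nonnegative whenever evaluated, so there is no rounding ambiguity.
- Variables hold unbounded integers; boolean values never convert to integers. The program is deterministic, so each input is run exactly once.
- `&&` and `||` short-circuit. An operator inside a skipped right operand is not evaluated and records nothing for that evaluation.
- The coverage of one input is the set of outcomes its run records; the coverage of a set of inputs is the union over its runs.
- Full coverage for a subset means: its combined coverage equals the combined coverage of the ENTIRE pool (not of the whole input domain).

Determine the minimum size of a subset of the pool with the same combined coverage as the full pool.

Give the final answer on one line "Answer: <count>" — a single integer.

test 1 (t=3, x=13) fires B1->T, B5->E, B4->T, B6->T, B9->T, B12->E, B11->F; hits B1=T, B4=T, B5=E, B6=T, B9=T, B11=F, B12=E
test 2 (t=7, x=9) fires B1->F, B3->E, B2->F, B5->S, B4->F, B7->F, B8->F, B9->F, B10->F, B12->E, B11->F; hits B1=F, B2=F, B3=E, B4=F, B5=S, B7=F, B8=F, B9=F, B10=F, B11=F, B12=E
test 3 (t=3, x=9) fires B1->F, B3->E, B2->F, B5->E, B4->T, B6->T, B9->F, B10->F, B12->E, B11->F; hits B1=F, B2=F, B3=E, B4=T, B5=E, B6=T, B9=F, B10=F, B11=F, B12=E
test 4 (t=6, x=10) fires B1->T, B5->S, B4->F, B7->T, B9->T, B12->E, B11->F; hits B1=T, B4=F, B5=S, B7=T, B9=T, B11=F, B12=E
test 5 (t=9, x=4) fires B1->T, B5->S, B4->F, B7->T, B9->T, B12->E, B11->F; hits B1=T, B4=F, B5=S, B7=T, B9=T, B11=F, B12=E
test 6 (t=5, x=6) fires B1->T, B5->E, B4->T, B6->F, B9->T, B12->E, B11->F; hits B1=T, B4=T, B5=E, B6=F, B9=T, B11=F, B12=E
test 7 (t=6, x=11) fires B1->T, B5->S, B4->F, B7->T, B9->T, B12->E, B11->F; hits B1=T, B4=F, B5=S, B7=T, B9=T, B11=F, B12=E
test 8 (t=5, x=9) fires B1->F, B3->E, B2->F, B5->E, B4->T, B6->T, B9->F, B10->F, B12->E, B11->F; hits B1=F, B2=F, B3=E, B4=T, B5=E, B6=T, B9=F, B10=F, B11=F, B12=E
together the pool reaches 18 outcomes: B1=T, B1=F, B2=F, B3=E, B4=T, B4=F, B5=S, B5=E, B6=T, B6=F, B7=T, B7=F, B8=F, B9=T, B9=F, B10=F, B11=F, B12=E
every size-1 subset falls short of the 18 outcomes (best: 11/18)
every size-2 subset falls short of the 18 outcomes (best: 16/18)
every size-3 subset falls short of the 18 outcomes (best: 17/18)
size 4: inputs {1, 2, 4, 6} cover all 18 outcomes, and no lexicographically smaller subset of this size does

Answer: 4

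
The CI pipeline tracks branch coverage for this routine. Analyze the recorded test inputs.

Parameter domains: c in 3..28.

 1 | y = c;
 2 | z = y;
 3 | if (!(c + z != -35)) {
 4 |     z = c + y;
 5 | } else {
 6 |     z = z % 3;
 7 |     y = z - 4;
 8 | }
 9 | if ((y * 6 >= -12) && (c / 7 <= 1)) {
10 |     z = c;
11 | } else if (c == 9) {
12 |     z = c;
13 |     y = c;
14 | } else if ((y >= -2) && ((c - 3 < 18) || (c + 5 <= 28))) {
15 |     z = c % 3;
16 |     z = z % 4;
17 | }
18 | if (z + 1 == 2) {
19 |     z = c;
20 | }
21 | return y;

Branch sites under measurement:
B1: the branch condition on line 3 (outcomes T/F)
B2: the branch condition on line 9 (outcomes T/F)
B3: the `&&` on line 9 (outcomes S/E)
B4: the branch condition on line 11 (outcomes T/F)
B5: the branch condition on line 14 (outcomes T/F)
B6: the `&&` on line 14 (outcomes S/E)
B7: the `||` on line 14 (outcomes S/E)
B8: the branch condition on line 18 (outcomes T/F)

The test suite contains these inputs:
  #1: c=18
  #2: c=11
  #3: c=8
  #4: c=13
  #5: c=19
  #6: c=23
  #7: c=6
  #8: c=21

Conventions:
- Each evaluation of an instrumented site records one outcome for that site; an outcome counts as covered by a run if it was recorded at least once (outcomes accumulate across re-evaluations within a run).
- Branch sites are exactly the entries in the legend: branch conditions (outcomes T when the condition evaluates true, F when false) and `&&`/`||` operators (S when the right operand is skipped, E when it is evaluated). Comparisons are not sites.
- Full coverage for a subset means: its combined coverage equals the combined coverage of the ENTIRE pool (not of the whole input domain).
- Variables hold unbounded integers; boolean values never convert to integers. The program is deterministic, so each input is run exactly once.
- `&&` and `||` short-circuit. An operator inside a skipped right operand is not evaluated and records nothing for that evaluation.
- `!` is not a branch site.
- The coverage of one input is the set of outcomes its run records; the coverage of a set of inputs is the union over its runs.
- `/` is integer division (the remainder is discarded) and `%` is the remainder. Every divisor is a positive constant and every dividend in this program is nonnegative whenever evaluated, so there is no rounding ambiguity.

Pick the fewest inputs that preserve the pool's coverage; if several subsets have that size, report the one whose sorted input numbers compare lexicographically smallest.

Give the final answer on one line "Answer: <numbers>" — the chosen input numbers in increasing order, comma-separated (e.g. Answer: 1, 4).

input #1, c=18: events B1->F, B3->S, B2->F, B4->F, B6->S, B5->F, B8->F; outcomes B1=F, B2=F, B3=S, B4=F, B5=F, B6=S, B8=F
input #2, c=11: events B1->F, B3->E, B2->T, B8->F; outcomes B1=F, B2=T, B3=E, B8=F
input #3, c=8: events B1->F, B3->E, B2->T, B8->F; outcomes B1=F, B2=T, B3=E, B8=F
input #4, c=13: events B1->F, B3->S, B2->F, B4->F, B6->S, B5->F, B8->T; outcomes B1=F, B2=F, B3=S, B4=F, B5=F, B6=S, B8=T
input #5, c=19: events B1->F, B3->S, B2->F, B4->F, B6->S, B5->F, B8->T; outcomes B1=F, B2=F, B3=S, B4=F, B5=F, B6=S, B8=T
input #6, c=23: events B1->F, B3->E, B2->F, B4->F, B6->E, B7->E, B5->T, B8->F; outcomes B1=F, B2=F, B3=E, B4=F, B5=T, B6=E, B7=E, B8=F
input #7, c=6: events B1->F, B3->S, B2->F, B4->F, B6->S, B5->F, B8->F; outcomes B1=F, B2=F, B3=S, B4=F, B5=F, B6=S, B8=F
input #8, c=21: events B1->F, B3->S, B2->F, B4->F, B6->S, B5->F, B8->F; outcomes B1=F, B2=F, B3=S, B4=F, B5=F, B6=S, B8=F
the full pool covers 13 outcomes: B1=F, B2=T, B2=F, B3=S, B3=E, B4=F, B5=T, B5=F, B6=S, B6=E, B7=E, B8=T, B8=F
every size-1 subset falls short of the 13 outcomes (best: 8/13)
every size-2 subset falls short of the 13 outcomes (best: 12/13)
size 3: inputs {2, 4, 6} cover all 13 outcomes, and no lexicographically smaller subset of this size does

Answer: 2, 4, 6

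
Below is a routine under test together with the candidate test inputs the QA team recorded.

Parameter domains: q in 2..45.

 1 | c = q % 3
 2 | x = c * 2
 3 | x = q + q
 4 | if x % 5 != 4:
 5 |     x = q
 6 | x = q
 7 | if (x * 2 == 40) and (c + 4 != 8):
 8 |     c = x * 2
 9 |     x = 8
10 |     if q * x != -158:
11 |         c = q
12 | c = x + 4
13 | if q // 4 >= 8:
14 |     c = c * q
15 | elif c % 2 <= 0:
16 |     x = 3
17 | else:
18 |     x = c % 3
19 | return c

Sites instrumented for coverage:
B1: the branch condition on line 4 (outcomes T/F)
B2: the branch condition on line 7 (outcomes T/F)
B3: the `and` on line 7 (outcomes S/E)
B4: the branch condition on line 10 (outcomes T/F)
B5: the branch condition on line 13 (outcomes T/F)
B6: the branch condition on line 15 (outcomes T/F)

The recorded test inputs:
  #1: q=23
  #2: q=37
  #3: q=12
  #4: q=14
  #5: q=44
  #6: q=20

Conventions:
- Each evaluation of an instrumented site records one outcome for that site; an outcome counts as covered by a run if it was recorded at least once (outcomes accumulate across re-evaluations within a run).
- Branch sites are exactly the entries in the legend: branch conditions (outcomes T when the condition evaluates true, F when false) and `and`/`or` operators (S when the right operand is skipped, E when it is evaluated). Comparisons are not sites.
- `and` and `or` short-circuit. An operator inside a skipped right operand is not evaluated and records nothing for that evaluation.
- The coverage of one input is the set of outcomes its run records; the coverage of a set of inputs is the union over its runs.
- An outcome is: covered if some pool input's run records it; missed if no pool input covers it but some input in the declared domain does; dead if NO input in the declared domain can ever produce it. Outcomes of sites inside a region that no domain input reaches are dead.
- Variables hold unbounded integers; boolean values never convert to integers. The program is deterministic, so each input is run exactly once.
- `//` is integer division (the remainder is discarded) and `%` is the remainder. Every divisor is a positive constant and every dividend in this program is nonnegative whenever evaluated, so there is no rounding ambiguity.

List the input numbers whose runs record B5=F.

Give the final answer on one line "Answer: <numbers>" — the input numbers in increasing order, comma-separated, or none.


input #1 (q=23): records B5=F
input #2 (q=37): does not record B5=F
input #3 (q=12): records B5=F
input #4 (q=14): records B5=F
input #5 (q=44): does not record B5=F
input #6 (q=20): records B5=F
Answer: 1, 3, 4, 6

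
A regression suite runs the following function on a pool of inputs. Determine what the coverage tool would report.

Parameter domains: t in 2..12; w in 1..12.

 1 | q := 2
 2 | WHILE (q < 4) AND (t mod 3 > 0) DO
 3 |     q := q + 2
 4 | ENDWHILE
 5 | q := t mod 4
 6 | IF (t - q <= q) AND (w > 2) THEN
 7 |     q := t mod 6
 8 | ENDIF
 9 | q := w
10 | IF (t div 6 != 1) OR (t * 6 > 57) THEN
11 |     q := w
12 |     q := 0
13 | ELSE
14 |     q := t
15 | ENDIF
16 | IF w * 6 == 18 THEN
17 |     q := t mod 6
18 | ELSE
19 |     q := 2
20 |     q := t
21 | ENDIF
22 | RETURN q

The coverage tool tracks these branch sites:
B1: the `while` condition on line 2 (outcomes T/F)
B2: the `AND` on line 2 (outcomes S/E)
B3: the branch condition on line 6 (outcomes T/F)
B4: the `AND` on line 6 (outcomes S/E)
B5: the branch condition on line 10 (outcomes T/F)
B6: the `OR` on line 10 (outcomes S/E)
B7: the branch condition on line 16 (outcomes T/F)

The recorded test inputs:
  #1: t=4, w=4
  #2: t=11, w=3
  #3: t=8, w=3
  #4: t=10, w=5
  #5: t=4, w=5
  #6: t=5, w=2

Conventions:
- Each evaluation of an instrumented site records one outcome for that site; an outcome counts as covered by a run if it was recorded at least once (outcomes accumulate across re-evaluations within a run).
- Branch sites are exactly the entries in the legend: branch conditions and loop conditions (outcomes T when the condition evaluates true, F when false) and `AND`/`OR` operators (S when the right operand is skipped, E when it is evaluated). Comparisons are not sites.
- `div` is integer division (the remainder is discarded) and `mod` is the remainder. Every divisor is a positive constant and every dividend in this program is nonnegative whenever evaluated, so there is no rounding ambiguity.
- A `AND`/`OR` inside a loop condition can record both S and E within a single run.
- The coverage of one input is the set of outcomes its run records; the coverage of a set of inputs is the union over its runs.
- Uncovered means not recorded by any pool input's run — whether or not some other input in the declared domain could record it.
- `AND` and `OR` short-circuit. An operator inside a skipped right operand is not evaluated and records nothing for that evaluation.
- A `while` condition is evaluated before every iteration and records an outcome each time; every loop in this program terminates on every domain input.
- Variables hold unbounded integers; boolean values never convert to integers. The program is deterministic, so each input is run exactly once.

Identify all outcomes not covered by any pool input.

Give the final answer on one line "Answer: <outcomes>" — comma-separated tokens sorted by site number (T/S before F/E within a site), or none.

test 1 (t=4, w=4) fires B2->E, B1->T, B2->S, B1->F, B4->S, B3->F, B6->S, B5->T, B7->F; hits B1=T, B1=F, B2=S, B2=E, B3=F, B4=S, B5=T, B6=S, B7=F
test 2 (t=11, w=3) fires B2->E, B1->T, B2->S, B1->F, B4->S, B3->F, B6->E, B5->T, B7->T; hits B1=T, B1=F, B2=S, B2=E, B3=F, B4=S, B5=T, B6=E, B7=T
test 3 (t=8, w=3) fires B2->E, B1->T, B2->S, B1->F, B4->S, B3->F, B6->E, B5->F, B7->T; hits B1=T, B1=F, B2=S, B2=E, B3=F, B4=S, B5=F, B6=E, B7=T
test 4 (t=10, w=5) fires B2->E, B1->T, B2->S, B1->F, B4->S, B3->F, B6->E, B5->T, B7->F; hits B1=T, B1=F, B2=S, B2=E, B3=F, B4=S, B5=T, B6=E, B7=F
test 5 (t=4, w=5) fires B2->E, B1->T, B2->S, B1->F, B4->S, B3->F, B6->S, B5->T, B7->F; hits B1=T, B1=F, B2=S, B2=E, B3=F, B4=S, B5=T, B6=S, B7=F
test 6 (t=5, w=2) fires B2->E, B1->T, B2->S, B1->F, B4->S, B3->F, B6->S, B5->T, B7->F; hits B1=T, B1=F, B2=S, B2=E, B3=F, B4=S, B5=T, B6=S, B7=F
union over the pool: B1=T, B1=F, B2=S, B2=E, B3=F, B4=S, B5=T, B5=F, B6=S, B6=E, B7=T, B7=F
uncovered (2 of 14): B3=T, B4=E

Answer: B3=T, B4=E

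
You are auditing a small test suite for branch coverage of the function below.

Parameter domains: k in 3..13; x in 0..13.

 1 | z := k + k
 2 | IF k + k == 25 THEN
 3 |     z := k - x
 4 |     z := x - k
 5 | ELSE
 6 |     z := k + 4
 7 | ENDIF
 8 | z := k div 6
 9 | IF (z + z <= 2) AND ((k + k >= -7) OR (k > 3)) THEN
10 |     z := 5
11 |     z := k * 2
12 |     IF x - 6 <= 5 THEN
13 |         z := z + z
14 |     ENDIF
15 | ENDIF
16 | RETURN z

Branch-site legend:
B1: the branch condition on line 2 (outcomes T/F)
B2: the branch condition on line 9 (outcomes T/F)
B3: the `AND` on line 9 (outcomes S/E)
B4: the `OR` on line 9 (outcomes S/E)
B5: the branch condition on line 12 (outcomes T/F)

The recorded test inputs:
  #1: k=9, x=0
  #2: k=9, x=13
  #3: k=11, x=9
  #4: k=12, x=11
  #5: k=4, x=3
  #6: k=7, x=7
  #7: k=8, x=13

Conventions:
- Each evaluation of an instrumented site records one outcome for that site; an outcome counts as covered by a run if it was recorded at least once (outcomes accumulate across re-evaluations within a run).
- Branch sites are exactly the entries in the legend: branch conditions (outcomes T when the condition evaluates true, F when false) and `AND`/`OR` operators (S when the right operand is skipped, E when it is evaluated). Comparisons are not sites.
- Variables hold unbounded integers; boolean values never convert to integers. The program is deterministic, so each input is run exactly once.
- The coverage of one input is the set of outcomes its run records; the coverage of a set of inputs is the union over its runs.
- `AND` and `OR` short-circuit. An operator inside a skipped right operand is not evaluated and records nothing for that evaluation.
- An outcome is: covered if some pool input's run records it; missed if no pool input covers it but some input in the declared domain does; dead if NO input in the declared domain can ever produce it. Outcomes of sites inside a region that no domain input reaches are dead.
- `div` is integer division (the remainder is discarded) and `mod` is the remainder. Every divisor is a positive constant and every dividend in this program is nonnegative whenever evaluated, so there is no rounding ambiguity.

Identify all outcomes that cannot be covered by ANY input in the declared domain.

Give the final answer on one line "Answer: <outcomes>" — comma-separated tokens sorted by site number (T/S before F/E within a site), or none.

running all 154 domain inputs and tallying outcomes:
  B1=T: never recorded by any domain input -> dead
  B4=E: never recorded by any domain input -> dead
  reachable outcomes have witnesses, e.g. B1=F (e.g. k=3, x=0), B2=T (e.g. k=3, x=0), B2=F (e.g. k=12, x=0), B3=S (e.g. k=12, x=0)

Answer: B1=T, B4=E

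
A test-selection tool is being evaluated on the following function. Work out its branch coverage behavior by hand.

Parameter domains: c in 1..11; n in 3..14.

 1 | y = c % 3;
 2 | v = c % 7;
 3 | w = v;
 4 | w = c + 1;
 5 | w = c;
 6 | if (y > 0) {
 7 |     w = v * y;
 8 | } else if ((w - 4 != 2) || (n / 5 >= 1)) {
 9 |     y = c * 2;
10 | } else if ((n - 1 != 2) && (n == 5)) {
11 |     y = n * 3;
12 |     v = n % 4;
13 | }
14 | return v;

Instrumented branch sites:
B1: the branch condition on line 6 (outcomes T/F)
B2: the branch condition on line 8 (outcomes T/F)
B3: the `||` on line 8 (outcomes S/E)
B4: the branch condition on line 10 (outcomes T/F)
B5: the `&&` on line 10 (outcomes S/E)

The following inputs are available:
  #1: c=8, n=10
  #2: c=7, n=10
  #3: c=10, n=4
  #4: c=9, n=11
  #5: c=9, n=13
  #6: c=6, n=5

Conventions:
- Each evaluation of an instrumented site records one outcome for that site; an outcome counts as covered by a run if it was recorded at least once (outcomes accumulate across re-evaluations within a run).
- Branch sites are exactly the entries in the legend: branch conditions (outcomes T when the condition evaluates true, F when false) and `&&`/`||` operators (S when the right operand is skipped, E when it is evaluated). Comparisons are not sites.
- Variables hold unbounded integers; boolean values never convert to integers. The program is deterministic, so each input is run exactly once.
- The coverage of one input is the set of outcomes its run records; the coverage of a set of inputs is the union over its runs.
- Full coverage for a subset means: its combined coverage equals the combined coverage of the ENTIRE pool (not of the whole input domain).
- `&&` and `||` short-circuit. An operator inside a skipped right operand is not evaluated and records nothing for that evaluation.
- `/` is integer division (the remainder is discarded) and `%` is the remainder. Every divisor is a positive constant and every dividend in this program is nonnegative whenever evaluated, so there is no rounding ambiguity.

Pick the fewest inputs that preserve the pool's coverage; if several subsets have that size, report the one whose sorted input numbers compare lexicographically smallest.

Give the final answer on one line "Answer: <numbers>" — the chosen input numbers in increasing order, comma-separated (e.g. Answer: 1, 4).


#1 (c=8, n=10) -> covered: B1=T
#2 (c=7, n=10) -> covered: B1=T
#3 (c=10, n=4) -> covered: B1=T
#4 (c=9, n=11) -> covered: B1=F, B2=T, B3=S
#5 (c=9, n=13) -> covered: B1=F, B2=T, B3=S
#6 (c=6, n=5) -> covered: B1=F, B2=T, B3=E
the full pool covers 5 outcomes: B1=T, B1=F, B2=T, B3=S, B3=E
checked all size-1 subsets: none covers 5 outcomes (max 3/5)
checked all size-2 subsets: none covers 5 outcomes (max 4/5)
the canonical winner is {1, 4, 6}: size 3, full 5-outcome coverage, earliest index list among size-3 covers
Answer: 1, 4, 6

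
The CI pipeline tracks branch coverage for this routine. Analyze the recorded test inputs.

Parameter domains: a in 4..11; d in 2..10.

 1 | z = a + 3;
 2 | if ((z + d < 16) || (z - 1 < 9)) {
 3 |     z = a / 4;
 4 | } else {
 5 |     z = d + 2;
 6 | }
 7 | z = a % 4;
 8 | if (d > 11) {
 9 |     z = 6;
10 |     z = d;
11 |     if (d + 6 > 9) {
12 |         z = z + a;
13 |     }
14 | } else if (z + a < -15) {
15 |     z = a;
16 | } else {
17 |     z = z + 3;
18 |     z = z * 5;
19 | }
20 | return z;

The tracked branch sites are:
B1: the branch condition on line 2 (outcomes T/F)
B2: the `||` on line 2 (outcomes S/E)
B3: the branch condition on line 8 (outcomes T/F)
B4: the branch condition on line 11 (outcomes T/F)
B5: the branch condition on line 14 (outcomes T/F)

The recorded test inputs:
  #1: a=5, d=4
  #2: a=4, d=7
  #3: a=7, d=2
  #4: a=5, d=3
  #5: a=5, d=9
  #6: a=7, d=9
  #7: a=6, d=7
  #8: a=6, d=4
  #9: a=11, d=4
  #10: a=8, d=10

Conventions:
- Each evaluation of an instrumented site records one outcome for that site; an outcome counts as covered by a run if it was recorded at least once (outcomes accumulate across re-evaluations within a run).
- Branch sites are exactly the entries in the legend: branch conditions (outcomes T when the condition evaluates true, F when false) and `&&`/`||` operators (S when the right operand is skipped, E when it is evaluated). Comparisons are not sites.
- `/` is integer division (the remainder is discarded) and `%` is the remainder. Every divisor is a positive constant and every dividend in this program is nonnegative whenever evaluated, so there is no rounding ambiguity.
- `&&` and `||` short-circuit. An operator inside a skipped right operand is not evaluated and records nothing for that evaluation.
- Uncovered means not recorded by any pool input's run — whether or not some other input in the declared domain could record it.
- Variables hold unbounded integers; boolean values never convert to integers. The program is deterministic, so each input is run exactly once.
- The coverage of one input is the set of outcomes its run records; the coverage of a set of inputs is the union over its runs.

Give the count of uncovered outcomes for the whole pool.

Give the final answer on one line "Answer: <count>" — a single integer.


#1 (a=5, d=4) -> B2->S, B1->T, B3->F, B5->F; covered: B1=T, B2=S, B3=F, B5=F
#2 (a=4, d=7) -> B2->S, B1->T, B3->F, B5->F; covered: B1=T, B2=S, B3=F, B5=F
#3 (a=7, d=2) -> B2->S, B1->T, B3->F, B5->F; covered: B1=T, B2=S, B3=F, B5=F
#4 (a=5, d=3) -> B2->S, B1->T, B3->F, B5->F; covered: B1=T, B2=S, B3=F, B5=F
#5 (a=5, d=9) -> B2->E, B1->T, B3->F, B5->F; covered: B1=T, B2=E, B3=F, B5=F
#6 (a=7, d=9) -> B2->E, B1->F, B3->F, B5->F; covered: B1=F, B2=E, B3=F, B5=F
#7 (a=6, d=7) -> B2->E, B1->T, B3->F, B5->F; covered: B1=T, B2=E, B3=F, B5=F
#8 (a=6, d=4) -> B2->S, B1->T, B3->F, B5->F; covered: B1=T, B2=S, B3=F, B5=F
#9 (a=11, d=4) -> B2->E, B1->F, B3->F, B5->F; covered: B1=F, B2=E, B3=F, B5=F
#10 (a=8, d=10) -> B2->E, B1->F, B3->F, B5->F; covered: B1=F, B2=E, B3=F, B5=F
union over the pool: B1=T, B1=F, B2=S, B2=E, B3=F, B5=F
uncovered (4 of 10): B3=T, B4=T, B4=F, B5=T
Answer: 4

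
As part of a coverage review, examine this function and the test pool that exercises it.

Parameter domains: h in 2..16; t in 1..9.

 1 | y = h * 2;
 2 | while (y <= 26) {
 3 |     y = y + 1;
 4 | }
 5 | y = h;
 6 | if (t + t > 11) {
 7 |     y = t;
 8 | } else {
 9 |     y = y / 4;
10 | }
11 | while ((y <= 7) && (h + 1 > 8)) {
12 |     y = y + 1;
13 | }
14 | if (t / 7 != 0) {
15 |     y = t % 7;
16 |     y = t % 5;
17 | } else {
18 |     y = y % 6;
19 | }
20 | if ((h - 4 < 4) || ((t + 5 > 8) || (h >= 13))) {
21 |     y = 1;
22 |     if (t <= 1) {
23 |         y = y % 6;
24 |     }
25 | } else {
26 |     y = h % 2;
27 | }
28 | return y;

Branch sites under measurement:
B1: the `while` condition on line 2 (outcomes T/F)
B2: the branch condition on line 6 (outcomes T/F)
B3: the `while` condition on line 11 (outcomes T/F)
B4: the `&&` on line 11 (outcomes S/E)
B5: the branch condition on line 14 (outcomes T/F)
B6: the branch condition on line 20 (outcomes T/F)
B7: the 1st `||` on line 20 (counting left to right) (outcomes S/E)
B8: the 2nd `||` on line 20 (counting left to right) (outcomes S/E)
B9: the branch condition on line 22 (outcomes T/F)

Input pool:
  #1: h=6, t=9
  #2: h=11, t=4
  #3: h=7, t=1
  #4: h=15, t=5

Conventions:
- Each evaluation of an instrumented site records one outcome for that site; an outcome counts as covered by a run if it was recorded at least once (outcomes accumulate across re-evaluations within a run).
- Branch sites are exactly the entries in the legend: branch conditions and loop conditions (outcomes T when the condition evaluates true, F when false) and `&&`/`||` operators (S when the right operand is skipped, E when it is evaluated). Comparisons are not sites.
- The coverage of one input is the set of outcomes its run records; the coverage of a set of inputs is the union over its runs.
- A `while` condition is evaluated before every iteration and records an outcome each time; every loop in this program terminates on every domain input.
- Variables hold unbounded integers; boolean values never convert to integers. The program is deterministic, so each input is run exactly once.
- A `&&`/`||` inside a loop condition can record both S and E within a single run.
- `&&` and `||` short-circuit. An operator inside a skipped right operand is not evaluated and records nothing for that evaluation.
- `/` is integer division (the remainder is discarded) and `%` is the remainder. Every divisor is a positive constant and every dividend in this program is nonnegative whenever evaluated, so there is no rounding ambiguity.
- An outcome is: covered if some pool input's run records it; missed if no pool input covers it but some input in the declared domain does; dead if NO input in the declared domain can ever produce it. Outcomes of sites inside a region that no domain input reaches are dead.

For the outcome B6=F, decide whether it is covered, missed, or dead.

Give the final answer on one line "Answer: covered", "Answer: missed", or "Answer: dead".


no pool input records B6=F
but domain input (h=8, t=1) does record it -> reachable, so missed
Answer: missed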